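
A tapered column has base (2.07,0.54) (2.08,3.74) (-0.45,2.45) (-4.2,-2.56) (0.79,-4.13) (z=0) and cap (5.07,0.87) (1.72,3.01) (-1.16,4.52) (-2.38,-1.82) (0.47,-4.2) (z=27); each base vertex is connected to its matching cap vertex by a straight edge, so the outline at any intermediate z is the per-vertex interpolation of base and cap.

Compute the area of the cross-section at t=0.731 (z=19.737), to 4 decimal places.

Area at t=0.731: 33.6328

Cross-section at t=0.731: each vertex is (1-t)·p0[i] + t·p1[i].
  v1: (1-0.731)·(2.07,0.54) + 0.731·(5.07,0.87) = (4.2630,0.7812)
  v2: (1-0.731)·(2.08,3.74) + 0.731·(1.72,3.01) = (1.8168,3.2064)
  v3: (1-0.731)·(-0.45,2.45) + 0.731·(-1.16,4.52) = (-0.9690,3.9632)
  v4: (1-0.731)·(-4.2,-2.56) + 0.731·(-2.38,-1.82) = (-2.8696,-2.0191)
  v5: (1-0.731)·(0.79,-4.13) + 0.731·(0.47,-4.2) = (0.5561,-4.1812)
Shoelace sum Σ(x_i·y_{i+1} − x_{i+1}·y_i):
  i=1: 4.2630·3.2064 − 1.8168·0.7812 = +12.2494 (running +12.2494)
  i=2: 1.8168·3.9632 − -0.9690·3.2064 = +10.3075 (running +22.5568)
  i=3: -0.9690·-2.0191 − -2.8696·3.9632 = +13.3291 (running +35.8860)
  i=4: -2.8696·-4.1812 − 0.5561·-2.0191 = +13.1210 (running +49.0069)
  i=5: 0.5561·0.7812 − 4.2630·-4.1812 = +18.2588 (running +67.2657)
Area = |Σ|/2 = |67.2657|/2 = 33.6328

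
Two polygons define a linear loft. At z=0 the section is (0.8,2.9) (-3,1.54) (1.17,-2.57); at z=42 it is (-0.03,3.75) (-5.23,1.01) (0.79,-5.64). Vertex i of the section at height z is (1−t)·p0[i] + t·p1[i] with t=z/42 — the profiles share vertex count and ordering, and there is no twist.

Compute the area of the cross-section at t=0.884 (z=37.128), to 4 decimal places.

Cross-section at t=0.884: each vertex is (1-t)·p0[i] + t·p1[i].
  v1: (1-0.884)·(0.8,2.9) + 0.884·(-0.03,3.75) = (0.0663,3.6514)
  v2: (1-0.884)·(-3,1.54) + 0.884·(-5.23,1.01) = (-4.9713,1.0715)
  v3: (1-0.884)·(1.17,-2.57) + 0.884·(0.79,-5.64) = (0.8341,-5.2839)
Shoelace sum Σ(x_i·y_{i+1} − x_{i+1}·y_i):
  i=1: 0.0663·1.0715 − -4.9713·3.6514 = +18.2233 (running +18.2233)
  i=2: -4.9713·-5.2839 − 0.8341·1.0715 = +25.3742 (running +43.5975)
  i=3: 0.8341·3.6514 − 0.0663·-5.2839 = +3.3958 (running +46.9932)
Area = |Σ|/2 = |46.9932|/2 = 23.4966

Area at t=0.884: 23.4966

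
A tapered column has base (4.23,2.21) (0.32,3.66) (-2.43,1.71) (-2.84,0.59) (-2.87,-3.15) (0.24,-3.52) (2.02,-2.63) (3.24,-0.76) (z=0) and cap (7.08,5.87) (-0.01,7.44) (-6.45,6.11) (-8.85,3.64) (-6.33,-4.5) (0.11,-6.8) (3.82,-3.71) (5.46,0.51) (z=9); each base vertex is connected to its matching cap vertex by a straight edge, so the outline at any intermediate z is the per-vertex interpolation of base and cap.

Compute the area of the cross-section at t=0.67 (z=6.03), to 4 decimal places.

Area at t=0.67: 107.7941

Cross-section at t=0.67: each vertex is (1-t)·p0[i] + t·p1[i].
  v1: (1-0.67)·(4.23,2.21) + 0.67·(7.08,5.87) = (6.1395,4.6622)
  v2: (1-0.67)·(0.32,3.66) + 0.67·(-0.01,7.44) = (0.0989,6.1926)
  v3: (1-0.67)·(-2.43,1.71) + 0.67·(-6.45,6.11) = (-5.1234,4.6580)
  v4: (1-0.67)·(-2.84,0.59) + 0.67·(-8.85,3.64) = (-6.8667,2.6335)
  v5: (1-0.67)·(-2.87,-3.15) + 0.67·(-6.33,-4.5) = (-5.1882,-4.0545)
  v6: (1-0.67)·(0.24,-3.52) + 0.67·(0.11,-6.8) = (0.1529,-5.7176)
  v7: (1-0.67)·(2.02,-2.63) + 0.67·(3.82,-3.71) = (3.2260,-3.3536)
  v8: (1-0.67)·(3.24,-0.76) + 0.67·(5.46,0.51) = (4.7274,0.0909)
Shoelace sum Σ(x_i·y_{i+1} − x_{i+1}·y_i):
  i=1: 6.1395·6.1926 − 0.0989·4.6622 = +37.5584 (running +37.5584)
  i=2: 0.0989·4.6580 − -5.1234·6.1926 = +32.1878 (running +69.7462)
  i=3: -5.1234·2.6335 − -6.8667·4.6580 = +18.4926 (running +88.2388)
  i=4: -6.8667·-4.0545 − -5.1882·2.6335 = +41.5042 (running +129.7430)
  i=5: -5.1882·-5.7176 − 0.1529·-4.0545 = +30.2840 (running +160.0270)
  i=6: 0.1529·-3.3536 − 3.2260·-5.7176 = +17.9322 (running +177.9592)
  i=7: 3.2260·0.0909 − 4.7274·-3.3536 = +16.1471 (running +194.1062)
  i=8: 4.7274·4.6622 − 6.1395·0.0909 = +21.4820 (running +215.5882)
Area = |Σ|/2 = |215.5882|/2 = 107.7941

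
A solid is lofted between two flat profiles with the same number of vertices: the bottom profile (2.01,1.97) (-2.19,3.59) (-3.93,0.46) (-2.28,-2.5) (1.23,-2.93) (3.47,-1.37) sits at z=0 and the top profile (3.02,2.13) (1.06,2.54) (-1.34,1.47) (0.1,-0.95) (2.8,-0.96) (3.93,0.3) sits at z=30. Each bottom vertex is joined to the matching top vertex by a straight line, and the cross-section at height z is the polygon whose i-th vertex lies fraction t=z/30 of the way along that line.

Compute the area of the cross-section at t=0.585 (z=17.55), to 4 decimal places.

Area at t=0.585: 19.7697

Cross-section at t=0.585: each vertex is (1-t)·p0[i] + t·p1[i].
  v1: (1-0.585)·(2.01,1.97) + 0.585·(3.02,2.13) = (2.6008,2.0636)
  v2: (1-0.585)·(-2.19,3.59) + 0.585·(1.06,2.54) = (-0.2888,2.9758)
  v3: (1-0.585)·(-3.93,0.46) + 0.585·(-1.34,1.47) = (-2.4149,1.0508)
  v4: (1-0.585)·(-2.28,-2.5) + 0.585·(0.1,-0.95) = (-0.8877,-1.5933)
  v5: (1-0.585)·(1.23,-2.93) + 0.585·(2.8,-0.96) = (2.1484,-1.7776)
  v6: (1-0.585)·(3.47,-1.37) + 0.585·(3.93,0.3) = (3.7391,-0.3931)
Shoelace sum Σ(x_i·y_{i+1} − x_{i+1}·y_i):
  i=1: 2.6008·2.9758 − -0.2888·2.0636 = +8.3353 (running +8.3353)
  i=2: -0.2888·1.0508 − -2.4149·2.9758 = +6.8826 (running +15.2179)
  i=3: -2.4149·-1.5933 − -0.8877·1.0508 = +4.7803 (running +19.9982)
  i=4: -0.8877·-1.7776 − 2.1484·-1.5933 = +5.0009 (running +24.9991)
  i=5: 2.1484·-0.3931 − 3.7391·-1.7776 = +5.8020 (running +30.8011)
  i=6: 3.7391·2.0636 − 2.6008·-0.3931 = +8.7383 (running +39.5394)
Area = |Σ|/2 = |39.5394|/2 = 19.7697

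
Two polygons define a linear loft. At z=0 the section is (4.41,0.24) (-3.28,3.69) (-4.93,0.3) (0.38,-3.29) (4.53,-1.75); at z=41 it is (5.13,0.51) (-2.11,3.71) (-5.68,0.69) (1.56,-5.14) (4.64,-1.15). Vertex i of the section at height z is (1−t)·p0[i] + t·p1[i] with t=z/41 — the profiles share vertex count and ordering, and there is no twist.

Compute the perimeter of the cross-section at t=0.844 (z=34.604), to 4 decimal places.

Cross-section at t=0.844: each vertex is (1-t)·p0[i] + t·p1[i].
  v1: (1-0.844)·(4.41,0.24) + 0.844·(5.13,0.51) = (5.0177,0.4679)
  v2: (1-0.844)·(-3.28,3.69) + 0.844·(-2.11,3.71) = (-2.2925,3.7069)
  v3: (1-0.844)·(-4.93,0.3) + 0.844·(-5.68,0.69) = (-5.5630,0.6292)
  v4: (1-0.844)·(0.38,-3.29) + 0.844·(1.56,-5.14) = (1.3759,-4.8514)
  v5: (1-0.844)·(4.53,-1.75) + 0.844·(4.64,-1.15) = (4.6228,-1.2436)
Perimeter = Σ |v_{i+1} − v_i|:
  edge 1→2: √(-7.3102² + 3.2390²) = 7.9956 (running 7.9956)
  edge 2→3: √(-3.2705² + -3.0777²) = 4.4909 (running 12.4866)
  edge 3→4: √(6.9389² + -5.4806²) = 8.8422 (running 21.3288)
  edge 4→5: √(3.2469² + 3.6078²) = 4.8537 (running 26.1825)
  edge 5→1: √(0.3948² + 1.7115²) = 1.7564 (running 27.9390)
Perimeter = 27.9390

Perimeter at t=0.844: 27.9390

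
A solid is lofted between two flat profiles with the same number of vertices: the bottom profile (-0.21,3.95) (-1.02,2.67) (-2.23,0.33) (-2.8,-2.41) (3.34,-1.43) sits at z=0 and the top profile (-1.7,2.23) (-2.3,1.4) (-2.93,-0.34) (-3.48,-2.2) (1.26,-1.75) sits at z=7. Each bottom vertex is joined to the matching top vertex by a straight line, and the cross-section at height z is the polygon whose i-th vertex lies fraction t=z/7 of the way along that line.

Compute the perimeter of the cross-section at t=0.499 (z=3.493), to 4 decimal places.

Perimeter at t=0.499: 17.0664

Cross-section at t=0.499: each vertex is (1-t)·p0[i] + t·p1[i].
  v1: (1-0.499)·(-0.21,3.95) + 0.499·(-1.7,2.23) = (-0.9535,3.0917)
  v2: (1-0.499)·(-1.02,2.67) + 0.499·(-2.3,1.4) = (-1.6587,2.0363)
  v3: (1-0.499)·(-2.23,0.33) + 0.499·(-2.93,-0.34) = (-2.5793,-0.0043)
  v4: (1-0.499)·(-2.8,-2.41) + 0.499·(-3.48,-2.2) = (-3.1393,-2.3052)
  v5: (1-0.499)·(3.34,-1.43) + 0.499·(1.26,-1.75) = (2.3021,-1.5897)
Perimeter = Σ |v_{i+1} − v_i|:
  edge 1→2: √(-0.7052² + -1.0554²) = 1.2694 (running 1.2694)
  edge 2→3: √(-0.9206² + -2.0406²) = 2.2386 (running 3.5080)
  edge 3→4: √(-0.5600² + -2.3009²) = 2.3681 (running 5.8761)
  edge 4→5: √(5.4414² + 0.7155²) = 5.4882 (running 11.3643)
  edge 5→1: √(-3.2556² + 4.6814²) = 5.7021 (running 17.0664)
Perimeter = 17.0664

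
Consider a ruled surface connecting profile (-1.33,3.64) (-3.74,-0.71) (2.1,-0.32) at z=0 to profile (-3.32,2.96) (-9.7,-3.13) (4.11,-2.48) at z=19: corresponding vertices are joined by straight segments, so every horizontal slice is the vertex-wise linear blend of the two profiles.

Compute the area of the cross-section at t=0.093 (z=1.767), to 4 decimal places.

Area at t=0.093: 14.2711

Cross-section at t=0.093: each vertex is (1-t)·p0[i] + t·p1[i].
  v1: (1-0.093)·(-1.33,3.64) + 0.093·(-3.32,2.96) = (-1.5151,3.5768)
  v2: (1-0.093)·(-3.74,-0.71) + 0.093·(-9.7,-3.13) = (-4.2943,-0.9351)
  v3: (1-0.093)·(2.1,-0.32) + 0.093·(4.11,-2.48) = (2.2869,-0.5209)
Shoelace sum Σ(x_i·y_{i+1} − x_{i+1}·y_i):
  i=1: -1.5151·-0.9351 − -4.2943·3.5768 = +16.7763 (running +16.7763)
  i=2: -4.2943·-0.5209 − 2.2869·-0.9351 = +4.3752 (running +21.1515)
  i=3: 2.2869·3.5768 − -1.5151·-0.5209 = +7.3906 (running +28.5421)
Area = |Σ|/2 = |28.5421|/2 = 14.2711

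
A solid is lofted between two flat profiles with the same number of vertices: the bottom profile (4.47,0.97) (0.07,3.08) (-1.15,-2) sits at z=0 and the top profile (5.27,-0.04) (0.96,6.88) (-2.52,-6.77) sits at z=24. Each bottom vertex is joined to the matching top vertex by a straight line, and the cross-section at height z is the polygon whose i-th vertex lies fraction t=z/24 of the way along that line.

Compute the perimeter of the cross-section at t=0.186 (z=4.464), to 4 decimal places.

Perimeter at t=0.186: 19.2401

Cross-section at t=0.186: each vertex is (1-t)·p0[i] + t·p1[i].
  v1: (1-0.186)·(4.47,0.97) + 0.186·(5.27,-0.04) = (4.6188,0.7821)
  v2: (1-0.186)·(0.07,3.08) + 0.186·(0.96,6.88) = (0.2355,3.7868)
  v3: (1-0.186)·(-1.15,-2) + 0.186·(-2.52,-6.77) = (-1.4048,-2.8872)
Perimeter = Σ |v_{i+1} − v_i|:
  edge 1→2: √(-4.3833² + 3.0047²) = 5.3142 (running 5.3142)
  edge 2→3: √(-1.6404² + -6.6740²) = 6.8727 (running 12.1869)
  edge 3→1: √(6.0236² + 3.6694²) = 7.0532 (running 19.2401)
Perimeter = 19.2401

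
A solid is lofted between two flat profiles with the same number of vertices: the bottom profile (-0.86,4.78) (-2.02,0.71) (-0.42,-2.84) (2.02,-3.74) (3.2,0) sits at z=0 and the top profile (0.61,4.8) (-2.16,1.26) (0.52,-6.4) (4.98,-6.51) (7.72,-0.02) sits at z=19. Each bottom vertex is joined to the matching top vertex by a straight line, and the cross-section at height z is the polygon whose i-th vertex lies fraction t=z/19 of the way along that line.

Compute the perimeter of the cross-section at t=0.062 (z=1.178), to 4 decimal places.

Perimeter at t=0.062: 21.5969

Cross-section at t=0.062: each vertex is (1-t)·p0[i] + t·p1[i].
  v1: (1-0.062)·(-0.86,4.78) + 0.062·(0.61,4.8) = (-0.7689,4.7812)
  v2: (1-0.062)·(-2.02,0.71) + 0.062·(-2.16,1.26) = (-2.0287,0.7441)
  v3: (1-0.062)·(-0.42,-2.84) + 0.062·(0.52,-6.4) = (-0.3617,-3.0607)
  v4: (1-0.062)·(2.02,-3.74) + 0.062·(4.98,-6.51) = (2.2035,-3.9117)
  v5: (1-0.062)·(3.2,0) + 0.062·(7.72,-0.02) = (3.4802,-0.0012)
Perimeter = Σ |v_{i+1} − v_i|:
  edge 1→2: √(-1.2598² + -4.0371²) = 4.2291 (running 4.2291)
  edge 2→3: √(1.6670² + -3.8048²) = 4.1540 (running 8.3831)
  edge 3→4: √(2.5652² + -0.8510²) = 2.7027 (running 11.0858)
  edge 4→5: √(1.2767² + 3.9105²) = 4.1136 (running 15.1995)
  edge 5→1: √(-4.2491² + 4.7825²) = 6.3974 (running 21.5969)
Perimeter = 21.5969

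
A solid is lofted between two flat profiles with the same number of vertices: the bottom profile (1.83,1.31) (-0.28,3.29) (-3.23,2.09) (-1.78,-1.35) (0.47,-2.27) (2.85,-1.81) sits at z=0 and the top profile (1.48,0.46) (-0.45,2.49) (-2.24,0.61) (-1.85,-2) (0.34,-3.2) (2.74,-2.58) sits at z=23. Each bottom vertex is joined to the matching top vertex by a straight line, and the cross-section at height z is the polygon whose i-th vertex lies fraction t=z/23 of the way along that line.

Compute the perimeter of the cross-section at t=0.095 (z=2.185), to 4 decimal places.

Cross-section at t=0.095: each vertex is (1-t)·p0[i] + t·p1[i].
  v1: (1-0.095)·(1.83,1.31) + 0.095·(1.48,0.46) = (1.7968,1.2293)
  v2: (1-0.095)·(-0.28,3.29) + 0.095·(-0.45,2.49) = (-0.2962,3.2140)
  v3: (1-0.095)·(-3.23,2.09) + 0.095·(-2.24,0.61) = (-3.1360,1.9494)
  v4: (1-0.095)·(-1.78,-1.35) + 0.095·(-1.85,-2) = (-1.7867,-1.4118)
  v5: (1-0.095)·(0.47,-2.27) + 0.095·(0.34,-3.2) = (0.4577,-2.3583)
  v6: (1-0.095)·(2.85,-1.81) + 0.095·(2.74,-2.58) = (2.8396,-1.8832)
Perimeter = Σ |v_{i+1} − v_i|:
  edge 1→2: √(-2.0929² + 1.9847²) = 2.8843 (running 2.8843)
  edge 2→3: √(-2.8398² + -1.2646²) = 3.1086 (running 5.9930)
  edge 3→4: √(1.3493² + -3.3611²) = 3.6219 (running 9.6149)
  edge 4→5: √(2.2443² + -0.9466²) = 2.4358 (running 12.0506)
  edge 5→6: √(2.3819² + 0.4752²) = 2.4288 (running 14.4795)
  edge 6→1: √(-1.0428² + 3.1124²) = 3.2824 (running 17.7619)
Perimeter = 17.7619

Perimeter at t=0.095: 17.7619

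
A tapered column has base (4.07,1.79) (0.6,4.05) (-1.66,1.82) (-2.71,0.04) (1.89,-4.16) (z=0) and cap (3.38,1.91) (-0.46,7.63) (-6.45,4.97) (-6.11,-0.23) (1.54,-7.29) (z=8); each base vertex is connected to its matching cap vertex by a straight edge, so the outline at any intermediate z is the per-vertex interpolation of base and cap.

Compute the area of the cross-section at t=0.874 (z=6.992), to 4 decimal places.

Area at t=0.874: 79.7556

Cross-section at t=0.874: each vertex is (1-t)·p0[i] + t·p1[i].
  v1: (1-0.874)·(4.07,1.79) + 0.874·(3.38,1.91) = (3.4669,1.8949)
  v2: (1-0.874)·(0.6,4.05) + 0.874·(-0.46,7.63) = (-0.3264,7.1789)
  v3: (1-0.874)·(-1.66,1.82) + 0.874·(-6.45,4.97) = (-5.8465,4.5731)
  v4: (1-0.874)·(-2.71,0.04) + 0.874·(-6.11,-0.23) = (-5.6816,-0.1960)
  v5: (1-0.874)·(1.89,-4.16) + 0.874·(1.54,-7.29) = (1.5841,-6.8956)
Shoelace sum Σ(x_i·y_{i+1} − x_{i+1}·y_i):
  i=1: 3.4669·7.1789 − -0.3264·1.8949 = +25.5074 (running +25.5074)
  i=2: -0.3264·4.5731 − -5.8465·7.1789 = +40.4784 (running +65.9859)
  i=3: -5.8465·-0.1960 − -5.6816·4.5731 = +27.1283 (running +93.1142)
  i=4: -5.6816·-6.8956 − 1.5841·-0.1960 = +39.4886 (running +132.6028)
  i=5: 1.5841·1.8949 − 3.4669·-6.8956 = +26.9084 (running +159.5112)
Area = |Σ|/2 = |159.5112|/2 = 79.7556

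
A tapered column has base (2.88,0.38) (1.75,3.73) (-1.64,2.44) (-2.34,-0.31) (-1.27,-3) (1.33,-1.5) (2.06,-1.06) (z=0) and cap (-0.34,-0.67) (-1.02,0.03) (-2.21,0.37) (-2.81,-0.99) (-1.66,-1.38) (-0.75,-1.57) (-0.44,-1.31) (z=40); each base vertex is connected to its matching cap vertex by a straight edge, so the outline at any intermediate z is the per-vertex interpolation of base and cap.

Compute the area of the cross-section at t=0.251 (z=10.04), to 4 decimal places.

Area at t=0.251: 15.9633

Cross-section at t=0.251: each vertex is (1-t)·p0[i] + t·p1[i].
  v1: (1-0.251)·(2.88,0.38) + 0.251·(-0.34,-0.67) = (2.0718,0.1164)
  v2: (1-0.251)·(1.75,3.73) + 0.251·(-1.02,0.03) = (1.0547,2.8013)
  v3: (1-0.251)·(-1.64,2.44) + 0.251·(-2.21,0.37) = (-1.7831,1.9204)
  v4: (1-0.251)·(-2.34,-0.31) + 0.251·(-2.81,-0.99) = (-2.4580,-0.4807)
  v5: (1-0.251)·(-1.27,-3) + 0.251·(-1.66,-1.38) = (-1.3679,-2.5934)
  v6: (1-0.251)·(1.33,-1.5) + 0.251·(-0.75,-1.57) = (0.8079,-1.5176)
  v7: (1-0.251)·(2.06,-1.06) + 0.251·(-0.44,-1.31) = (1.4325,-1.1228)
Shoelace sum Σ(x_i·y_{i+1} − x_{i+1}·y_i):
  i=1: 2.0718·2.8013 − 1.0547·0.1164 = +5.6809 (running +5.6809)
  i=2: 1.0547·1.9204 − -1.7831·2.8013 = +7.0204 (running +12.7013)
  i=3: -1.7831·-0.4807 − -2.4580·1.9204 = +5.5774 (running +18.2787)
  i=4: -2.4580·-2.5934 − -1.3679·-0.4807 = +5.7169 (running +23.9957)
  i=5: -1.3679·-1.5176 − 0.8079·-2.5934 = +4.1711 (running +28.1668)
  i=6: 0.8079·-1.1228 − 1.4325·-1.5176 = +1.2668 (running +29.4336)
  i=7: 1.4325·0.1164 − 2.0718·-1.1228 = +2.4929 (running +31.9265)
Area = |Σ|/2 = |31.9265|/2 = 15.9633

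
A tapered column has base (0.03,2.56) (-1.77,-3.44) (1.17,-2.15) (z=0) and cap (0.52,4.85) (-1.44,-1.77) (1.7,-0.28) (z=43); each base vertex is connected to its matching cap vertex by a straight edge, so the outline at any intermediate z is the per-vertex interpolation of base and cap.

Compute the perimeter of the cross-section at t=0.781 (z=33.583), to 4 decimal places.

Perimeter at t=0.781: 15.3536

Cross-section at t=0.781: each vertex is (1-t)·p0[i] + t·p1[i].
  v1: (1-0.781)·(0.03,2.56) + 0.781·(0.52,4.85) = (0.4127,4.3485)
  v2: (1-0.781)·(-1.77,-3.44) + 0.781·(-1.44,-1.77) = (-1.5123,-2.1357)
  v3: (1-0.781)·(1.17,-2.15) + 0.781·(1.7,-0.28) = (1.5839,-0.6895)
Perimeter = Σ |v_{i+1} − v_i|:
  edge 1→2: √(-1.9250² + -6.4842²) = 6.7639 (running 6.7639)
  edge 2→3: √(3.0962² + 1.4462²) = 3.4173 (running 10.1812)
  edge 3→1: √(-1.1712² + 5.0380²) = 5.1724 (running 15.3536)
Perimeter = 15.3536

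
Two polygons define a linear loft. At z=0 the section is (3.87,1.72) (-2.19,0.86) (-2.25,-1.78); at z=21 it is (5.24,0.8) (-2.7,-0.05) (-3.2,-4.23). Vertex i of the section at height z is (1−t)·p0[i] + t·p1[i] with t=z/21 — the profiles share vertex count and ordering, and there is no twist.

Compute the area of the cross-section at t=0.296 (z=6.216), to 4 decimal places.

Area at t=0.296: 10.1603

Cross-section at t=0.296: each vertex is (1-t)·p0[i] + t·p1[i].
  v1: (1-0.296)·(3.87,1.72) + 0.296·(5.24,0.8) = (4.2755,1.4477)
  v2: (1-0.296)·(-2.19,0.86) + 0.296·(-2.7,-0.05) = (-2.3410,0.5906)
  v3: (1-0.296)·(-2.25,-1.78) + 0.296·(-3.2,-4.23) = (-2.5312,-2.5052)
Shoelace sum Σ(x_i·y_{i+1} − x_{i+1}·y_i):
  i=1: 4.2755·0.5906 − -2.3410·1.4477 = +5.9143 (running +5.9143)
  i=2: -2.3410·-2.5052 − -2.5312·0.5906 = +7.3596 (running +13.2739)
  i=3: -2.5312·1.4477 − 4.2755·-2.5052 = +7.0467 (running +20.3205)
Area = |Σ|/2 = |20.3205|/2 = 10.1603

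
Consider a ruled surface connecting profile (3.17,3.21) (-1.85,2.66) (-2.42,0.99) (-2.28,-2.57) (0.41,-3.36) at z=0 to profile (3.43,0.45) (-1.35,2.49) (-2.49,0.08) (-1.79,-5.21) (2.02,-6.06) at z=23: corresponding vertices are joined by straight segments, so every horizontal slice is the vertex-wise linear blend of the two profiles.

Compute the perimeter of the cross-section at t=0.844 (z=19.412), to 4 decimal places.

Perimeter at t=0.844: 23.1178

Cross-section at t=0.844: each vertex is (1-t)·p0[i] + t·p1[i].
  v1: (1-0.844)·(3.17,3.21) + 0.844·(3.43,0.45) = (3.3894,0.8806)
  v2: (1-0.844)·(-1.85,2.66) + 0.844·(-1.35,2.49) = (-1.4280,2.5165)
  v3: (1-0.844)·(-2.42,0.99) + 0.844·(-2.49,0.08) = (-2.4791,0.2220)
  v4: (1-0.844)·(-2.28,-2.57) + 0.844·(-1.79,-5.21) = (-1.8664,-4.7982)
  v5: (1-0.844)·(0.41,-3.36) + 0.844·(2.02,-6.06) = (1.7688,-5.6388)
Perimeter = Σ |v_{i+1} − v_i|:
  edge 1→2: √(-4.8174² + 1.6360²) = 5.0876 (running 5.0876)
  edge 2→3: √(-1.0511² + -2.2946²) = 2.5238 (running 7.6115)
  edge 3→4: √(0.6126² + -5.0201²) = 5.0574 (running 12.6688)
  edge 4→5: √(3.6353² + -0.8406²) = 3.7312 (running 16.4001)
  edge 5→1: √(1.6206² + 6.5194²) = 6.7178 (running 23.1178)
Perimeter = 23.1178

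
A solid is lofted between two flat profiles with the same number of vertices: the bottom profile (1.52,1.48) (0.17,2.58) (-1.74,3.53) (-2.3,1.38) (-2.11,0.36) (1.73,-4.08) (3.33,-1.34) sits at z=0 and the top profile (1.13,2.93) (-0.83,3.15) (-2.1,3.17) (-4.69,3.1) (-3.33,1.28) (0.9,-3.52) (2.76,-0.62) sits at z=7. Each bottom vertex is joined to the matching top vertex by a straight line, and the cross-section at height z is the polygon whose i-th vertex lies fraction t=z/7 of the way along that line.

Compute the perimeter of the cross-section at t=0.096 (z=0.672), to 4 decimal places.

Cross-section at t=0.096: each vertex is (1-t)·p0[i] + t·p1[i].
  v1: (1-0.096)·(1.52,1.48) + 0.096·(1.13,2.93) = (1.4826,1.6192)
  v2: (1-0.096)·(0.17,2.58) + 0.096·(-0.83,3.15) = (0.0740,2.6347)
  v3: (1-0.096)·(-1.74,3.53) + 0.096·(-2.1,3.17) = (-1.7746,3.4954)
  v4: (1-0.096)·(-2.3,1.38) + 0.096·(-4.69,3.1) = (-2.5294,1.5451)
  v5: (1-0.096)·(-2.11,0.36) + 0.096·(-3.33,1.28) = (-2.2271,0.4483)
  v6: (1-0.096)·(1.73,-4.08) + 0.096·(0.9,-3.52) = (1.6503,-4.0262)
  v7: (1-0.096)·(3.33,-1.34) + 0.096·(2.76,-0.62) = (3.2753,-1.2709)
Perimeter = Σ |v_{i+1} − v_i|:
  edge 1→2: √(-1.4086² + 1.0155²) = 1.7365 (running 1.7365)
  edge 2→3: √(-1.8486² + 0.8607²) = 2.0391 (running 3.7756)
  edge 3→4: √(-0.7549² + -1.9503²) = 2.0913 (running 5.8669)
  edge 4→5: √(0.3023² + -1.0968²) = 1.1377 (running 7.0046)
  edge 5→6: √(3.8774² + -4.4746²) = 5.9208 (running 12.9254)
  edge 6→7: √(1.6250² + 2.7554²) = 3.1988 (running 16.1243)
  edge 7→1: √(-1.7927² + 2.8901²) = 3.4009 (running 19.5252)
Perimeter = 19.5252

Perimeter at t=0.096: 19.5252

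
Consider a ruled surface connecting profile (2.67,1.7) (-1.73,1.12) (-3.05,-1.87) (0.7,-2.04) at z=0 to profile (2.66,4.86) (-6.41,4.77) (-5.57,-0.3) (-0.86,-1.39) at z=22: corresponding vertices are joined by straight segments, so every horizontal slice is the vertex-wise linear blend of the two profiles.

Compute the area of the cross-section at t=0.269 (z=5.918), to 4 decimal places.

Cross-section at t=0.269: each vertex is (1-t)·p0[i] + t·p1[i].
  v1: (1-0.269)·(2.67,1.7) + 0.269·(2.66,4.86) = (2.6673,2.5500)
  v2: (1-0.269)·(-1.73,1.12) + 0.269·(-6.41,4.77) = (-2.9889,2.1018)
  v3: (1-0.269)·(-3.05,-1.87) + 0.269·(-5.57,-0.3) = (-3.7279,-1.4477)
  v4: (1-0.269)·(0.7,-2.04) + 0.269·(-0.86,-1.39) = (0.2804,-1.8651)
Shoelace sum Σ(x_i·y_{i+1} − x_{i+1}·y_i):
  i=1: 2.6673·2.1018 − -2.9889·2.5500 = +13.2282 (running +13.2282)
  i=2: -2.9889·-1.4477 − -3.7279·2.1018 = +12.1624 (running +25.3906)
  i=3: -3.7279·-1.8651 − 0.2804·-1.4477 = +7.3589 (running +32.7495)
  i=4: 0.2804·2.5500 − 2.6673·-1.8651 = +5.6899 (running +38.4394)
Area = |Σ|/2 = |38.4394|/2 = 19.2197

Area at t=0.269: 19.2197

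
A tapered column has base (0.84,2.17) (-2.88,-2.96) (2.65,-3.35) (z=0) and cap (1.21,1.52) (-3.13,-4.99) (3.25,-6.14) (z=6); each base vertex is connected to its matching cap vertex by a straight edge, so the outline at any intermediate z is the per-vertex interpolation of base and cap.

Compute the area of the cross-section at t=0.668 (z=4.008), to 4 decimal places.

Cross-section at t=0.668: each vertex is (1-t)·p0[i] + t·p1[i].
  v1: (1-0.668)·(0.84,2.17) + 0.668·(1.21,1.52) = (1.0872,1.7358)
  v2: (1-0.668)·(-2.88,-2.96) + 0.668·(-3.13,-4.99) = (-3.0470,-4.3160)
  v3: (1-0.668)·(2.65,-3.35) + 0.668·(3.25,-6.14) = (3.0508,-5.2137)
Shoelace sum Σ(x_i·y_{i+1} − x_{i+1}·y_i):
  i=1: 1.0872·-4.3160 − -3.0470·1.7358 = +0.5968 (running +0.5968)
  i=2: -3.0470·-5.2137 − 3.0508·-4.3160 = +29.0536 (running +29.6503)
  i=3: 3.0508·1.7358 − 1.0872·-5.2137 = +10.9637 (running +40.6141)
Area = |Σ|/2 = |40.6141|/2 = 20.3070

Area at t=0.668: 20.3070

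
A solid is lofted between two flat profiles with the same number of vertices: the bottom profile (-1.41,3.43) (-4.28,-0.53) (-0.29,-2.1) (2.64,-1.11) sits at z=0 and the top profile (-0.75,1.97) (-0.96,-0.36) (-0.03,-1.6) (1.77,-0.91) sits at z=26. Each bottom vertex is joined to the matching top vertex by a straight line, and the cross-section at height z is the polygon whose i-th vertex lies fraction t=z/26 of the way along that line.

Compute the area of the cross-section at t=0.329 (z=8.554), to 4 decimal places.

Area at t=0.329: 13.2538

Cross-section at t=0.329: each vertex is (1-t)·p0[i] + t·p1[i].
  v1: (1-0.329)·(-1.41,3.43) + 0.329·(-0.75,1.97) = (-1.1929,2.9497)
  v2: (1-0.329)·(-4.28,-0.53) + 0.329·(-0.96,-0.36) = (-3.1877,-0.4741)
  v3: (1-0.329)·(-0.29,-2.1) + 0.329·(-0.03,-1.6) = (-0.2045,-1.9355)
  v4: (1-0.329)·(2.64,-1.11) + 0.329·(1.77,-0.91) = (2.3538,-1.0442)
Shoelace sum Σ(x_i·y_{i+1} − x_{i+1}·y_i):
  i=1: -1.1929·-0.4741 − -3.1877·2.9497 = +9.9682 (running +9.9682)
  i=2: -3.1877·-1.9355 − -0.2045·-0.4741 = +6.0729 (running +16.0411)
  i=3: -0.2045·-1.0442 − 2.3538·-1.9355 = +4.7692 (running +20.8103)
  i=4: 2.3538·2.9497 − -1.1929·-1.0442 = +5.6972 (running +26.5075)
Area = |Σ|/2 = |26.5075|/2 = 13.2538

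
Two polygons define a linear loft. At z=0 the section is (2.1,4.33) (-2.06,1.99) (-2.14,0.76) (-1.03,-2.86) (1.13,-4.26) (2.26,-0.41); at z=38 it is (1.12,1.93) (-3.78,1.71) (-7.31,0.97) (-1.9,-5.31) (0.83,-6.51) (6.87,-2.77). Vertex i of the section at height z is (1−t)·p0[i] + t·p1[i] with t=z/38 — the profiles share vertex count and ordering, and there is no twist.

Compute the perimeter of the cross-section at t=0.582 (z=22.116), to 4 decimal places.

Perimeter at t=0.582: 27.4432

Cross-section at t=0.582: each vertex is (1-t)·p0[i] + t·p1[i].
  v1: (1-0.582)·(2.1,4.33) + 0.582·(1.12,1.93) = (1.5296,2.9332)
  v2: (1-0.582)·(-2.06,1.99) + 0.582·(-3.78,1.71) = (-3.0610,1.8270)
  v3: (1-0.582)·(-2.14,0.76) + 0.582·(-7.31,0.97) = (-5.1489,0.8822)
  v4: (1-0.582)·(-1.03,-2.86) + 0.582·(-1.9,-5.31) = (-1.5363,-4.2859)
  v5: (1-0.582)·(1.13,-4.26) + 0.582·(0.83,-6.51) = (0.9554,-5.5695)
  v6: (1-0.582)·(2.26,-0.41) + 0.582·(6.87,-2.77) = (4.9430,-1.7835)
Perimeter = Σ |v_{i+1} − v_i|:
  edge 1→2: √(-4.5907² + -1.1062²) = 4.7221 (running 4.7221)
  edge 2→3: √(-2.0879² + -0.9448²) = 2.2917 (running 7.0138)
  edge 3→4: √(3.6126² + -5.1681²) = 6.3056 (running 13.3194)
  edge 4→5: √(2.4917² + -1.2836²) = 2.8029 (running 16.1223)
  edge 5→6: √(3.9876² + 3.7860²) = 5.4986 (running 21.6209)
  edge 6→1: √(-3.4134² + 4.7167²) = 5.8223 (running 27.4432)
Perimeter = 27.4432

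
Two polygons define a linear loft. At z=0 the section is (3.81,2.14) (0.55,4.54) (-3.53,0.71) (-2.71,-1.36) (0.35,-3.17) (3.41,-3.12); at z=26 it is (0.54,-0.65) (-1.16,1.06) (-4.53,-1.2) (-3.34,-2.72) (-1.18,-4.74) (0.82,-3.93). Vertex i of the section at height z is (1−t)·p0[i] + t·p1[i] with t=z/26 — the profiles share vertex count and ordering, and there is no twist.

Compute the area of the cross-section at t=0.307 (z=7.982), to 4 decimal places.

Area at t=0.307: 31.6824

Cross-section at t=0.307: each vertex is (1-t)·p0[i] + t·p1[i].
  v1: (1-0.307)·(3.81,2.14) + 0.307·(0.54,-0.65) = (2.8061,1.2835)
  v2: (1-0.307)·(0.55,4.54) + 0.307·(-1.16,1.06) = (0.0250,3.4716)
  v3: (1-0.307)·(-3.53,0.71) + 0.307·(-4.53,-1.2) = (-3.8370,0.1236)
  v4: (1-0.307)·(-2.71,-1.36) + 0.307·(-3.34,-2.72) = (-2.9034,-1.7775)
  v5: (1-0.307)·(0.35,-3.17) + 0.307·(-1.18,-4.74) = (-0.1197,-3.6520)
  v6: (1-0.307)·(3.41,-3.12) + 0.307·(0.82,-3.93) = (2.6149,-3.3687)
Shoelace sum Σ(x_i·y_{i+1} − x_{i+1}·y_i):
  i=1: 2.8061·3.4716 − 0.0250·1.2835 = +9.7097 (running +9.7097)
  i=2: 0.0250·0.1236 − -3.8370·3.4716 = +13.3238 (running +23.0335)
  i=3: -3.8370·-1.7775 − -2.9034·0.1236 = +7.1793 (running +30.2127)
  i=4: -2.9034·-3.6520 − -0.1197·-1.7775 = +10.3904 (running +40.6032)
  i=5: -0.1197·-3.3687 − 2.6149·-3.6520 = +9.9527 (running +50.5559)
  i=6: 2.6149·1.2835 − 2.8061·-3.3687 = +12.8090 (running +63.3649)
Area = |Σ|/2 = |63.3649|/2 = 31.6824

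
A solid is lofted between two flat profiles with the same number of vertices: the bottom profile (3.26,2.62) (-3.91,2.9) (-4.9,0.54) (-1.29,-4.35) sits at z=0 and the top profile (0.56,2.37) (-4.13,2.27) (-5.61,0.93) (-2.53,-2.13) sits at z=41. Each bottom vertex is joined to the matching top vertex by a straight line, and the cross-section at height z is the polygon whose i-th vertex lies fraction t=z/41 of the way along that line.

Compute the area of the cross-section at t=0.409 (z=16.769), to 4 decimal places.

Area at t=0.409: 24.3507

Cross-section at t=0.409: each vertex is (1-t)·p0[i] + t·p1[i].
  v1: (1-0.409)·(3.26,2.62) + 0.409·(0.56,2.37) = (2.1557,2.5177)
  v2: (1-0.409)·(-3.91,2.9) + 0.409·(-4.13,2.27) = (-4.0000,2.6423)
  v3: (1-0.409)·(-4.9,0.54) + 0.409·(-5.61,0.93) = (-5.1904,0.6995)
  v4: (1-0.409)·(-1.29,-4.35) + 0.409·(-2.53,-2.13) = (-1.7972,-3.4420)
Shoelace sum Σ(x_i·y_{i+1} − x_{i+1}·y_i):
  i=1: 2.1557·2.6423 − -4.0000·2.5177 = +15.7670 (running +15.7670)
  i=2: -4.0000·0.6995 − -5.1904·2.6423 = +10.9167 (running +26.6837)
  i=3: -5.1904·-3.4420 − -1.7972·0.6995 = +19.1226 (running +45.8063)
  i=4: -1.7972·2.5177 − 2.1557·-3.4420 = +2.8952 (running +48.7014)
Area = |Σ|/2 = |48.7014|/2 = 24.3507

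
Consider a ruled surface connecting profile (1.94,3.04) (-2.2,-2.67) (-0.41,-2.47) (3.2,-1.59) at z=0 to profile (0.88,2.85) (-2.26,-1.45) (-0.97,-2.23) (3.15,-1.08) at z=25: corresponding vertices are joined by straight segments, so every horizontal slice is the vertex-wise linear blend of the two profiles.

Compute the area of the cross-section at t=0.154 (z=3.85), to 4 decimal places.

Cross-section at t=0.154: each vertex is (1-t)·p0[i] + t·p1[i].
  v1: (1-0.154)·(1.94,3.04) + 0.154·(0.88,2.85) = (1.7768,3.0107)
  v2: (1-0.154)·(-2.2,-2.67) + 0.154·(-2.26,-1.45) = (-2.2092,-2.4821)
  v3: (1-0.154)·(-0.41,-2.47) + 0.154·(-0.97,-2.23) = (-0.4962,-2.4330)
  v4: (1-0.154)·(3.2,-1.59) + 0.154·(3.15,-1.08) = (3.1923,-1.5115)
Shoelace sum Σ(x_i·y_{i+1} − x_{i+1}·y_i):
  i=1: 1.7768·-2.4821 − -2.2092·3.0107 = +2.2413 (running +2.2413)
  i=2: -2.2092·-2.4330 − -0.4962·-2.4821 = +4.1434 (running +6.3848)
  i=3: -0.4962·-1.5115 − 3.1923·-2.4330 = +8.5170 (running +14.9018)
  i=4: 3.1923·3.0107 − 1.7768·-1.5115 = +12.2967 (running +27.1985)
Area = |Σ|/2 = |27.1985|/2 = 13.5992

Area at t=0.154: 13.5992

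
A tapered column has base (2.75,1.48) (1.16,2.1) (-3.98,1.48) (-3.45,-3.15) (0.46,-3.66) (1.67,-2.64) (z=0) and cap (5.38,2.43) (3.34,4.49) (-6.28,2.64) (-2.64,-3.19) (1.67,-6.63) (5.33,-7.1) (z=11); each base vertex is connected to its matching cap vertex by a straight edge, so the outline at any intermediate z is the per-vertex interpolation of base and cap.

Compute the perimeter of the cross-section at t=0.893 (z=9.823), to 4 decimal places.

Cross-section at t=0.893: each vertex is (1-t)·p0[i] + t·p1[i].
  v1: (1-0.893)·(2.75,1.48) + 0.893·(5.38,2.43) = (5.0986,2.3284)
  v2: (1-0.893)·(1.16,2.1) + 0.893·(3.34,4.49) = (3.1067,4.2343)
  v3: (1-0.893)·(-3.98,1.48) + 0.893·(-6.28,2.64) = (-6.0339,2.5159)
  v4: (1-0.893)·(-3.45,-3.15) + 0.893·(-2.64,-3.19) = (-2.7267,-3.1857)
  v5: (1-0.893)·(0.46,-3.66) + 0.893·(1.67,-6.63) = (1.5405,-6.3122)
  v6: (1-0.893)·(1.67,-2.64) + 0.893·(5.33,-7.1) = (4.9384,-6.6228)
Perimeter = Σ |v_{i+1} − v_i|:
  edge 1→2: √(-1.9918² + 1.9059²) = 2.7568 (running 2.7568)
  edge 2→3: √(-9.1406² + -1.7184²) = 9.3008 (running 12.0576)
  edge 3→4: √(3.3072² + -5.7016²) = 6.5914 (running 18.6489)
  edge 4→5: √(4.2672² + -3.1265²) = 5.2900 (running 23.9389)
  edge 5→6: √(3.3978² + -0.3106²) = 3.4120 (running 27.3509)
  edge 6→1: √(0.1602² + 8.9511²) = 8.9526 (running 36.3035)
Perimeter = 36.3035

Perimeter at t=0.893: 36.3035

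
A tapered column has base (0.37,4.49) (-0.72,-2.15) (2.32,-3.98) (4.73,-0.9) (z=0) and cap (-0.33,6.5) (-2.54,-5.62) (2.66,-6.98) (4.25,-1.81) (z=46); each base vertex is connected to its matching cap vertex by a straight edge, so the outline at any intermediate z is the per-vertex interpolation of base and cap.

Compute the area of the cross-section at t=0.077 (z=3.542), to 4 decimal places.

Cross-section at t=0.077: each vertex is (1-t)·p0[i] + t·p1[i].
  v1: (1-0.077)·(0.37,4.49) + 0.077·(-0.33,6.5) = (0.3161,4.6448)
  v2: (1-0.077)·(-0.72,-2.15) + 0.077·(-2.54,-5.62) = (-0.8601,-2.4172)
  v3: (1-0.077)·(2.32,-3.98) + 0.077·(2.66,-6.98) = (2.3462,-4.2110)
  v4: (1-0.077)·(4.73,-0.9) + 0.077·(4.25,-1.81) = (4.6930,-0.9701)
Shoelace sum Σ(x_i·y_{i+1} − x_{i+1}·y_i):
  i=1: 0.3161·-2.4172 − -0.8601·4.6448 = +3.2311 (running +3.2311)
  i=2: -0.8601·-4.2110 − 2.3462·-2.4172 = +9.2932 (running +12.5243)
  i=3: 2.3462·-0.9701 − 4.6930·-4.2110 = +17.4864 (running +30.0107)
  i=4: 4.6930·4.6448 − 0.3161·-0.9701 = +22.1047 (running +52.1155)
Area = |Σ|/2 = |52.1155|/2 = 26.0577

Area at t=0.077: 26.0577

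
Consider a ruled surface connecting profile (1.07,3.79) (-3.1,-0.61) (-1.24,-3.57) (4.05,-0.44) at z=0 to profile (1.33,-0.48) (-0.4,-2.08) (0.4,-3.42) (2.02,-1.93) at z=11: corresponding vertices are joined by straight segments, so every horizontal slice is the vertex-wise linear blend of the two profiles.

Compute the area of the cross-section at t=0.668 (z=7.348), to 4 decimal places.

Cross-section at t=0.668: each vertex is (1-t)·p0[i] + t·p1[i].
  v1: (1-0.668)·(1.07,3.79) + 0.668·(1.33,-0.48) = (1.2437,0.9376)
  v2: (1-0.668)·(-3.1,-0.61) + 0.668·(-0.4,-2.08) = (-1.2964,-1.5920)
  v3: (1-0.668)·(-1.24,-3.57) + 0.668·(0.4,-3.42) = (-0.1445,-3.4698)
  v4: (1-0.668)·(4.05,-0.44) + 0.668·(2.02,-1.93) = (2.6940,-1.4353)
Shoelace sum Σ(x_i·y_{i+1} − x_{i+1}·y_i):
  i=1: 1.2437·-1.5920 − -1.2964·0.9376 = -0.7643 (running -0.7643)
  i=2: -1.2964·-3.4698 − -0.1445·-1.5920 = +4.2682 (running +3.5039)
  i=3: -0.1445·-1.4353 − 2.6940·-3.4698 = +9.5549 (running +13.0588)
  i=4: 2.6940·0.9376 − 1.2437·-1.4353 = +4.3110 (running +17.3698)
Area = |Σ|/2 = |17.3698|/2 = 8.6849

Area at t=0.668: 8.6849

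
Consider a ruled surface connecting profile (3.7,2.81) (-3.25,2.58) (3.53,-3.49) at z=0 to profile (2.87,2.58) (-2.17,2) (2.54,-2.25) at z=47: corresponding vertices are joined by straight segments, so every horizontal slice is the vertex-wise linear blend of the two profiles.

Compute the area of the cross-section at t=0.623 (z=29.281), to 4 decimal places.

Area at t=0.623: 15.4462

Cross-section at t=0.623: each vertex is (1-t)·p0[i] + t·p1[i].
  v1: (1-0.623)·(3.7,2.81) + 0.623·(2.87,2.58) = (3.1829,2.6667)
  v2: (1-0.623)·(-3.25,2.58) + 0.623·(-2.17,2) = (-2.5772,2.2187)
  v3: (1-0.623)·(3.53,-3.49) + 0.623·(2.54,-2.25) = (2.9132,-2.7175)
Shoelace sum Σ(x_i·y_{i+1} − x_{i+1}·y_i):
  i=1: 3.1829·2.2187 − -2.5772·2.6667 = +13.9343 (running +13.9343)
  i=2: -2.5772·-2.7175 − 2.9132·2.2187 = +0.5399 (running +14.4742)
  i=3: 2.9132·2.6667 − 3.1829·-2.7175 = +16.4182 (running +30.8925)
Area = |Σ|/2 = |30.8925|/2 = 15.4462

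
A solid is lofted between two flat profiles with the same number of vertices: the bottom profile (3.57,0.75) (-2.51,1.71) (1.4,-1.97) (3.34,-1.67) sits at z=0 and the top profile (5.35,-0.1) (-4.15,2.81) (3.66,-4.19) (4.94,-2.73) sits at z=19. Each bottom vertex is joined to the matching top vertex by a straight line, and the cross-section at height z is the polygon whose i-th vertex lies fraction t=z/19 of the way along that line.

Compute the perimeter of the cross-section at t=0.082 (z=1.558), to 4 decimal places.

Cross-section at t=0.082: each vertex is (1-t)·p0[i] + t·p1[i].
  v1: (1-0.082)·(3.57,0.75) + 0.082·(5.35,-0.1) = (3.7160,0.6803)
  v2: (1-0.082)·(-2.51,1.71) + 0.082·(-4.15,2.81) = (-2.6445,1.8002)
  v3: (1-0.082)·(1.4,-1.97) + 0.082·(3.66,-4.19) = (1.5853,-2.1520)
  v4: (1-0.082)·(3.34,-1.67) + 0.082·(4.94,-2.73) = (3.4712,-1.7569)
Perimeter = Σ |v_{i+1} − v_i|:
  edge 1→2: √(-6.3604² + 1.1199²) = 6.4583 (running 6.4583)
  edge 2→3: √(4.2298² + -3.9522²) = 5.7889 (running 12.2472)
  edge 3→4: √(1.8859² + 0.3951²) = 1.9268 (running 14.1740)
  edge 4→1: √(0.2448² + 2.4372²) = 2.4495 (running 16.6235)
Perimeter = 16.6235

Perimeter at t=0.082: 16.6235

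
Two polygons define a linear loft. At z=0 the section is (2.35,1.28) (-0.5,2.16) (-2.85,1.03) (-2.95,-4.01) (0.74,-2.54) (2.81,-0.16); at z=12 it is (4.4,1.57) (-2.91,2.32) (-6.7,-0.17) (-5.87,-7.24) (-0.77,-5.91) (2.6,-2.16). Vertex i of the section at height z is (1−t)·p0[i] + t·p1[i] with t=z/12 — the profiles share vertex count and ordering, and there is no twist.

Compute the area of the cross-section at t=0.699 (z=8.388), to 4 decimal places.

Area at t=0.699: 52.7593

Cross-section at t=0.699: each vertex is (1-t)·p0[i] + t·p1[i].
  v1: (1-0.699)·(2.35,1.28) + 0.699·(4.4,1.57) = (3.7830,1.4827)
  v2: (1-0.699)·(-0.5,2.16) + 0.699·(-2.91,2.32) = (-2.1846,2.2718)
  v3: (1-0.699)·(-2.85,1.03) + 0.699·(-6.7,-0.17) = (-5.5412,0.1912)
  v4: (1-0.699)·(-2.95,-4.01) + 0.699·(-5.87,-7.24) = (-4.9911,-6.2678)
  v5: (1-0.699)·(0.74,-2.54) + 0.699·(-0.77,-5.91) = (-0.3155,-4.8956)
  v6: (1-0.699)·(2.81,-0.16) + 0.699·(2.6,-2.16) = (2.6632,-1.5580)
Shoelace sum Σ(x_i·y_{i+1} − x_{i+1}·y_i):
  i=1: 3.7830·2.2718 − -2.1846·1.4827 = +11.8334 (running +11.8334)
  i=2: -2.1846·0.1912 − -5.5412·2.2718 = +12.1709 (running +24.0043)
  i=3: -5.5412·-6.2678 − -4.9911·0.1912 = +35.6849 (running +59.6892)
  i=4: -4.9911·-4.8956 − -0.3155·-6.2678 = +22.4571 (running +82.1463)
  i=5: -0.3155·-1.5580 − 2.6632·-4.8956 = +13.5296 (running +95.6759)
  i=6: 2.6632·1.4827 − 3.7830·-1.5580 = +9.8426 (running +105.5185)
Area = |Σ|/2 = |105.5185|/2 = 52.7593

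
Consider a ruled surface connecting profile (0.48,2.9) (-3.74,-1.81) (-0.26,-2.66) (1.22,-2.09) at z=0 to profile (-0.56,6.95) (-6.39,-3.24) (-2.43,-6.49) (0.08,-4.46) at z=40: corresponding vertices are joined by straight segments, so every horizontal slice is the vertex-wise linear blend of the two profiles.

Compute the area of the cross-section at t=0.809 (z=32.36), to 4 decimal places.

Cross-section at t=0.809: each vertex is (1-t)·p0[i] + t·p1[i].
  v1: (1-0.809)·(0.48,2.9) + 0.809·(-0.56,6.95) = (-0.3614,6.1764)
  v2: (1-0.809)·(-3.74,-1.81) + 0.809·(-6.39,-3.24) = (-5.8838,-2.9669)
  v3: (1-0.809)·(-0.26,-2.66) + 0.809·(-2.43,-6.49) = (-2.0155,-5.7585)
  v4: (1-0.809)·(1.22,-2.09) + 0.809·(0.08,-4.46) = (0.2977,-4.0073)
Shoelace sum Σ(x_i·y_{i+1} − x_{i+1}·y_i):
  i=1: -0.3614·-2.9669 − -5.8838·6.1764 = +37.4134 (running +37.4134)
  i=2: -5.8838·-5.7585 − -2.0155·-2.9669 = +27.9022 (running +65.3156)
  i=3: -2.0155·-4.0073 − 0.2977·-5.7585 = +9.7914 (running +75.1070)
  i=4: 0.2977·6.1764 − -0.3614·-4.0073 = +0.3909 (running +75.4979)
Area = |Σ|/2 = |75.4979|/2 = 37.7489

Area at t=0.809: 37.7489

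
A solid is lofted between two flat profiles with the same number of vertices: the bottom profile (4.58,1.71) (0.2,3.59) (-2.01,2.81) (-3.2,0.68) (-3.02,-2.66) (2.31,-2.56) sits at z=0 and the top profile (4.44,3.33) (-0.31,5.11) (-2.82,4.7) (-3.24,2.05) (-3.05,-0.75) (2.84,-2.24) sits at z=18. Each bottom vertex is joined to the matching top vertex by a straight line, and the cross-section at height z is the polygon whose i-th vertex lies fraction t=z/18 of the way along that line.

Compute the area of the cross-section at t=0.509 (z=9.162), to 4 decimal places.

Area at t=0.509: 38.7873

Cross-section at t=0.509: each vertex is (1-t)·p0[i] + t·p1[i].
  v1: (1-0.509)·(4.58,1.71) + 0.509·(4.44,3.33) = (4.5087,2.5346)
  v2: (1-0.509)·(0.2,3.59) + 0.509·(-0.31,5.11) = (-0.0596,4.3637)
  v3: (1-0.509)·(-2.01,2.81) + 0.509·(-2.82,4.7) = (-2.4223,3.7720)
  v4: (1-0.509)·(-3.2,0.68) + 0.509·(-3.24,2.05) = (-3.2204,1.3773)
  v5: (1-0.509)·(-3.02,-2.66) + 0.509·(-3.05,-0.75) = (-3.0353,-1.6878)
  v6: (1-0.509)·(2.31,-2.56) + 0.509·(2.84,-2.24) = (2.5798,-2.3971)
Shoelace sum Σ(x_i·y_{i+1} − x_{i+1}·y_i):
  i=1: 4.5087·4.3637 − -0.0596·2.5346 = +19.8257 (running +19.8257)
  i=2: -0.0596·3.7720 − -2.4223·4.3637 = +10.3453 (running +30.1711)
  i=3: -2.4223·1.3773 − -3.2204·3.7720 = +8.8109 (running +38.9820)
  i=4: -3.2204·-1.6878 − -3.0353·1.3773 = +9.6159 (running +48.5979)
  i=5: -3.0353·-2.3971 − 2.5798·-1.6878 = +11.6301 (running +60.2280)
  i=6: 2.5798·2.5346 − 4.5087·-2.3971 = +17.3466 (running +77.5746)
Area = |Σ|/2 = |77.5746|/2 = 38.7873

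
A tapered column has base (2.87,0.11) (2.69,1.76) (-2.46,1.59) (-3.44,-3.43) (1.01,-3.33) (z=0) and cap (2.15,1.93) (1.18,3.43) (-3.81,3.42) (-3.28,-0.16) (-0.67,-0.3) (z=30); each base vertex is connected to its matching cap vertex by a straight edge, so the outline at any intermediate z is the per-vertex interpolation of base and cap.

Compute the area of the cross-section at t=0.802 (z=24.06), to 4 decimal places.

Cross-section at t=0.802: each vertex is (1-t)·p0[i] + t·p1[i].
  v1: (1-0.802)·(2.87,0.11) + 0.802·(2.15,1.93) = (2.2926,1.5696)
  v2: (1-0.802)·(2.69,1.76) + 0.802·(1.18,3.43) = (1.4790,3.0993)
  v3: (1-0.802)·(-2.46,1.59) + 0.802·(-3.81,3.42) = (-3.5427,3.0577)
  v4: (1-0.802)·(-3.44,-3.43) + 0.802·(-3.28,-0.16) = (-3.3117,-0.8075)
  v5: (1-0.802)·(1.01,-3.33) + 0.802·(-0.67,-0.3) = (-0.3374,-0.8999)
Shoelace sum Σ(x_i·y_{i+1} − x_{i+1}·y_i):
  i=1: 2.2926·3.0993 − 1.4790·1.5696 = +4.7840 (running +4.7840)
  i=2: 1.4790·3.0577 − -3.5427·3.0993 = +15.5022 (running +20.2862)
  i=3: -3.5427·-0.8075 − -3.3117·3.0577 = +12.9866 (running +33.2728)
  i=4: -3.3117·-0.8999 − -0.3374·-0.8075 = +2.7079 (running +35.9807)
  i=5: -0.3374·1.5696 − 2.2926·-0.8999 = +1.5336 (running +37.5143)
Area = |Σ|/2 = |37.5143|/2 = 18.7572

Area at t=0.802: 18.7572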